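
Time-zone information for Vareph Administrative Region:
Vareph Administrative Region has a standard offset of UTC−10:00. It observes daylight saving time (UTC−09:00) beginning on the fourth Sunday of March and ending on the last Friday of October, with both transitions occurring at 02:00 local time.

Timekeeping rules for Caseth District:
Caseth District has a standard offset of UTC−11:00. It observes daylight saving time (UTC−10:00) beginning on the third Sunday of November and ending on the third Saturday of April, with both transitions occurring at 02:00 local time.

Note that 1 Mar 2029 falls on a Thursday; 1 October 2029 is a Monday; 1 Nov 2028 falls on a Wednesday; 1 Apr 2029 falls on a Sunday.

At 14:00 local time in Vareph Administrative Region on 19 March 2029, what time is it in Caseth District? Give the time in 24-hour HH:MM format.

1 March 2029 is a Thursday, so the first Sunday is March 4 and the fourth is March 25.
1 October 2029 is a Monday, so Fridays fall on 5, 12, 19, 26; the last is October 26.
19 March 2029 is outside the daylight-saving period (25 March – 26 October), so Vareph Administrative Region is on standard time, UTC−10:00.
14:00 Vareph Administrative Region + 10h = 00:00 UTC (rolling into the next day, 20 March 2029).
1 November 2028 is a Wednesday, so the first Sunday is November 5 and the third is November 19.
1 April 2029 is a Sunday, so the first Saturday is April 7 and the third is April 21.
At the standard offset (UTC−11:00), 00:00 UTC − 11h = 13:00 Caseth District standard time (rolling into the previous day, 19 March 2029).
The standard-time date in Caseth District, 19 March 2029, lies within the daylight-saving period (19 November 2028 – 21 April 2029), so Caseth District is on daylight time, UTC−10:00.
00:00 UTC − 10h = 14:00 Caseth District (rolling into the previous day, 19 March 2029).

14:00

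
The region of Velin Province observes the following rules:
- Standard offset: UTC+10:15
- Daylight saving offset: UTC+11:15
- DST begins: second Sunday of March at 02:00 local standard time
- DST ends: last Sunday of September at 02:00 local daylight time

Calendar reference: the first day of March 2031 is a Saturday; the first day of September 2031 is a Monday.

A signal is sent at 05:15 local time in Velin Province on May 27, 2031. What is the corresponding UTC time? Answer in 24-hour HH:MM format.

1 March 2031 is a Saturday, so the first Sunday is March 2 and the second is March 9.
1 September 2031 is a Monday, so Sundays fall on 7, 14, 21, 28; the last is September 28.
May 27, 2031 lies within the daylight-saving period (9 March – 28 September), so Velin Province is on daylight time, UTC+11:15.
05:15 local − 11h15m = 18:00 UTC (rolling into the previous day, 26 May 2031).

18:00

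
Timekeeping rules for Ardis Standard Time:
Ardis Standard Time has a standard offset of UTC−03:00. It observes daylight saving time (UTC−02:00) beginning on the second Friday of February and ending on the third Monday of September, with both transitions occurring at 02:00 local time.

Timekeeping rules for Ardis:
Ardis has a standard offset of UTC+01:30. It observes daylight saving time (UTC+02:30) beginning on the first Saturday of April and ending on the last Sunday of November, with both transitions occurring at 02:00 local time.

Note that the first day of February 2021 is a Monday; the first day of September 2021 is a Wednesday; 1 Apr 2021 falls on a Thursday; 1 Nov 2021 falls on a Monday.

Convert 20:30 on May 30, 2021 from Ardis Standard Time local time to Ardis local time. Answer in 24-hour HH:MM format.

01:00

1 February 2021 is a Monday, so the first Friday is February 5 and the second is February 12.
1 September 2021 is a Wednesday, so the first Monday is September 6 and the third is September 20.
May 30, 2021 lies within the daylight-saving period (12 February – 20 September), so Ardis Standard Time is on daylight time, UTC−02:00.
20:30 Ardis Standard Time + 2h = 22:30 UTC.
1 April 2021 is a Thursday, so the first Saturday is April 3.
1 November 2021 is a Monday, so Sundays fall on 7, 14, 21, 28; the last is November 28.
At the standard offset (UTC+01:30), 22:30 UTC + 1h30m = 00:00 Ardis standard time (rolling into the next day, 31 May 2021).
The standard-time date in Ardis, May 31, 2021, falls between 3 April and 28 November, so daylight saving is in effect and Ardis is at UTC+02:30.
22:30 UTC + 2h30m = 01:00 Ardis (rolling into the next day, 31 May 2021).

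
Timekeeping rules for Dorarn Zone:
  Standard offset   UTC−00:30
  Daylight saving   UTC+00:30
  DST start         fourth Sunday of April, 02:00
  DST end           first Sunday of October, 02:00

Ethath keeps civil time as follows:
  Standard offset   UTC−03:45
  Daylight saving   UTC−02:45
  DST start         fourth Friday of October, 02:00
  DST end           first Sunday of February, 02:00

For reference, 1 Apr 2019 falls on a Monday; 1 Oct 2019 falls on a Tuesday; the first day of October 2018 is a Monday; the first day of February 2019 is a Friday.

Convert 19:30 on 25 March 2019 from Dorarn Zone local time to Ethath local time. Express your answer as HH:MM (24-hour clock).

1 April 2019 is a Monday, so the first Sunday is April 7 and the fourth is April 28.
1 October 2019 is a Tuesday, so the first Sunday is October 6.
Daylight saving runs 28 April – 6 October; 25 March 2019 is outside that window, so Dorarn Zone is on standard time at UTC−00:30.
19:30 Dorarn Zone + 0h30m = 20:00 UTC.
1 October 2018 is a Monday, so the first Friday is October 5 and the fourth is October 26.
1 February 2019 is a Friday, so the first Sunday is February 3.
At the standard offset (UTC−03:45), 20:00 UTC − 3h45m = 16:15 Ethath standard time.
The standard-time date in Ethath, 25 March 2019, does not fall between 26 October 2018 and 3 February 2019, so daylight saving is not in effect and Ethath is at UTC−03:45.
20:00 UTC − 3h45m = 16:15 Ethath.

16:15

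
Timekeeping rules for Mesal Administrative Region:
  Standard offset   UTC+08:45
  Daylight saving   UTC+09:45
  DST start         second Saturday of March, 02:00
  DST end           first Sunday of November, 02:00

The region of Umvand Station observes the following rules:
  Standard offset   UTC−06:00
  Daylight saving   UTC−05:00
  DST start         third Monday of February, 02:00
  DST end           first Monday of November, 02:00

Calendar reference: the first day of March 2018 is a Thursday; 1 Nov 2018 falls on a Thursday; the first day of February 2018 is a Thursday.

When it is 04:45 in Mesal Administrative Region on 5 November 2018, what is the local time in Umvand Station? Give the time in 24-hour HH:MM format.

15:00

1 March 2018 is a Thursday, so the first Saturday is March 3 and the second is March 10.
1 November 2018 is a Thursday, so the first Sunday is November 4.
5 November 2018 is outside the daylight-saving period (10 March – 4 November), so Mesal Administrative Region is on standard time, UTC+08:45.
04:45 Mesal Administrative Region − 8h45m = 20:00 UTC (rolling into the previous day, 4 November 2018).
1 February 2018 is a Thursday, so the first Monday is February 5 and the third is February 19.
1 November 2018 is a Thursday, so the first Monday is November 5.
At the standard offset (UTC−06:00), 20:00 UTC − 6h = 14:00 Umvand Station standard time.
Daylight saving runs 19 February – 5 November; the standard-time date in Umvand Station, 4 November 2018, is inside that window, so Umvand Station is at UTC−05:00.
20:00 UTC − 5h = 15:00 Umvand Station.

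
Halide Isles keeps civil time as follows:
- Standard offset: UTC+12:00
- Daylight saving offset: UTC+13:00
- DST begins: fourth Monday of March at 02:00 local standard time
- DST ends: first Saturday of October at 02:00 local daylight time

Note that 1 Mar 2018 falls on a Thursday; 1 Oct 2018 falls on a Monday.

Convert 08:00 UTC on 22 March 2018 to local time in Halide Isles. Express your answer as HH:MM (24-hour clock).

20:00

1 March 2018 is a Thursday, so the first Monday is March 5 and the fourth is March 26.
1 October 2018 is a Monday, so the first Saturday is October 6.
At the standard offset (UTC+12:00), 08:00 UTC + 12h = 20:00 Halide Isles standard time.
Daylight saving runs 26 March – 6 October; the standard-time date in Halide Isles, 22 March 2018, is outside that window, so Halide Isles is on standard time at UTC+12:00.
08:00 UTC + 12h = 20:00 local.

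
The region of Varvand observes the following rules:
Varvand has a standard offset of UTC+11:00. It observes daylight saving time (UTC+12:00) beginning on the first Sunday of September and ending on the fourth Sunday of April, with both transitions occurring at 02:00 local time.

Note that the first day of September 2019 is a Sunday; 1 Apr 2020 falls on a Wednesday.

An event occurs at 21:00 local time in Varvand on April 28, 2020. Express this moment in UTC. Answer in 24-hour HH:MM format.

10:00

1 September 2019 is a Sunday, so the first Sunday is September 1.
1 April 2020 is a Wednesday, so the first Sunday is April 5 and the fourth is April 26.
April 28, 2020 does not fall between 1 September 2019 and 26 April 2020, so daylight saving is not in effect and Varvand is at UTC+11:00.
21:00 local − 11h = 10:00 UTC.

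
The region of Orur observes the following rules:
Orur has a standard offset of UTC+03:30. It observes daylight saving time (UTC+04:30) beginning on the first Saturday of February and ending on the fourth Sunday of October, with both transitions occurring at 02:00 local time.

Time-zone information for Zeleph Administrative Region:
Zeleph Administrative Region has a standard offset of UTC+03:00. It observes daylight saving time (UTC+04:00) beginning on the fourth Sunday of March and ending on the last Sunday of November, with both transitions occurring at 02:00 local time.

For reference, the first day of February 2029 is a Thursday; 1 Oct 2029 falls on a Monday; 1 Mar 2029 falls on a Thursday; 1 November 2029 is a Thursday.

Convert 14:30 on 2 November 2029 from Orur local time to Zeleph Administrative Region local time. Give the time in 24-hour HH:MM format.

15:00

1 February 2029 is a Thursday, so the first Saturday is February 3.
1 October 2029 is a Monday, so the first Sunday is October 7 and the fourth is October 28.
2 November 2029 does not fall between 3 February and 28 October, so daylight saving is not in effect and Orur is at UTC+03:30.
14:30 Orur − 3h30m = 11:00 UTC.
1 March 2029 is a Thursday, so the first Sunday is March 4 and the fourth is March 25.
1 November 2029 is a Thursday, so Sundays fall on 4, 11, 18, 25; the last is November 25.
At the standard offset (UTC+03:00), 11:00 UTC + 3h = 14:00 Zeleph Administrative Region standard time.
The standard-time date in Zeleph Administrative Region, 2 November 2029, lies within the daylight-saving period (25 March – 25 November), so Zeleph Administrative Region is on daylight time, UTC+04:00.
11:00 UTC + 4h = 15:00 Zeleph Administrative Region.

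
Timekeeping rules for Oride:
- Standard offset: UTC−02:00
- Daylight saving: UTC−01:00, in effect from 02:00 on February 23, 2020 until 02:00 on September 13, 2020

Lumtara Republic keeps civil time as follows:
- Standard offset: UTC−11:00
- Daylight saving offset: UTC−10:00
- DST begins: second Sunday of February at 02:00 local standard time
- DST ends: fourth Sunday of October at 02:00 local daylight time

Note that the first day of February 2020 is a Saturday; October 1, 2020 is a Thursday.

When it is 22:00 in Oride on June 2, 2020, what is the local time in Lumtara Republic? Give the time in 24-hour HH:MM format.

13:00

June 2, 2020 lies within the daylight-saving period (23 February – 13 September), so Oride is on daylight time, UTC−01:00.
22:00 Oride + 1h = 23:00 UTC.
1 February 2020 is a Saturday, so the first Sunday is February 2 and the second is February 9.
1 October 2020 is a Thursday, so the first Sunday is October 4 and the fourth is October 25.
At the standard offset (UTC−11:00), 23:00 UTC − 11h = 12:00 Lumtara Republic standard time.
Daylight saving runs 9 February – 25 October; the standard-time date in Lumtara Republic, June 2, 2020, is inside that window, so Lumtara Republic is at UTC−10:00.
23:00 UTC − 10h = 13:00 Lumtara Republic.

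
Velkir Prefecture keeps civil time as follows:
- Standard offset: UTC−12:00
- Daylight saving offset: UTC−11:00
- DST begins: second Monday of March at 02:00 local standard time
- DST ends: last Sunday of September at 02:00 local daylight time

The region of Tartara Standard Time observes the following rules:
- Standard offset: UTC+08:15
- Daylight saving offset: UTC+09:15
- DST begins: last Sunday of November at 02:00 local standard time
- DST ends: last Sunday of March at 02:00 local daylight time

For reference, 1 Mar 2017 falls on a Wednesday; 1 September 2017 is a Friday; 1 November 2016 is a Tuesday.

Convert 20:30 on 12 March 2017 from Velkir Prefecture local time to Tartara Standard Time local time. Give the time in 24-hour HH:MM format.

17:45

1 March 2017 is a Wednesday, so the first Monday is March 6 and the second is March 13.
1 September 2017 is a Friday, so Sundays fall on 3, 10, 17, 24; the last is September 24.
12 March 2017 is outside the daylight-saving period (13 March – 24 September), so Velkir Prefecture is on standard time, UTC−12:00.
20:30 Velkir Prefecture + 12h = 08:30 UTC (rolling into the next day, 13 March 2017).
1 November 2016 is a Tuesday, so Sundays fall on 6, 13, 20, 27; the last is November 27.
1 March 2017 is a Wednesday, so Sundays fall on 5, 12, 19, 26; the last is March 26.
At the standard offset (UTC+08:15), 08:30 UTC + 8h15m = 16:45 Tartara Standard Time standard time.
The standard-time date in Tartara Standard Time, 13 March 2017, lies within the daylight-saving period (27 November 2016 – 26 March 2017), so Tartara Standard Time is on daylight time, UTC+09:15.
08:30 UTC + 9h15m = 17:45 Tartara Standard Time.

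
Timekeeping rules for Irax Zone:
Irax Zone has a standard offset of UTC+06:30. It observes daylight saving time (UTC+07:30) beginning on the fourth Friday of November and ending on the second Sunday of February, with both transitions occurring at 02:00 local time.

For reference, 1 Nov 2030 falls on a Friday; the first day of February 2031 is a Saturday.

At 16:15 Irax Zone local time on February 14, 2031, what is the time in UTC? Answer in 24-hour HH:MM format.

1 November 2030 is a Friday, so the first Friday is November 1 and the fourth is November 22.
1 February 2031 is a Saturday, so the first Sunday is February 2 and the second is February 9.
February 14, 2031 does not fall between 22 November 2030 and 9 February 2031, so daylight saving is not in effect and Irax Zone is at UTC+06:30.
16:15 local − 6h30m = 09:45 UTC.

09:45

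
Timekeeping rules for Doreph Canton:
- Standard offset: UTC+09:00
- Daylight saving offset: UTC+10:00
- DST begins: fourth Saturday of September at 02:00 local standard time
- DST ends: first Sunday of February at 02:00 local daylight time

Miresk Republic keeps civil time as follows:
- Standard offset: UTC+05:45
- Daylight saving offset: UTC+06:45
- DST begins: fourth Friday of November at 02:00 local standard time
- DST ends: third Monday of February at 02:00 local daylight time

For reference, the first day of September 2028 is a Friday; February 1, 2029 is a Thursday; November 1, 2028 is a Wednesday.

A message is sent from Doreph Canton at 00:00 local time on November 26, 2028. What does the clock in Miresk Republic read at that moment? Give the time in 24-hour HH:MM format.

1 September 2028 is a Friday, so the first Saturday is September 2 and the fourth is September 23.
1 February 2029 is a Thursday, so the first Sunday is February 4.
November 26, 2028 falls between 23 September 2028 and 4 February 2029, so daylight saving is in effect and Doreph Canton is at UTC+10:00.
00:00 Doreph Canton − 10h = 14:00 UTC (rolling into the previous day, 25 November 2028).
1 November 2028 is a Wednesday, so the first Friday is November 3 and the fourth is November 24.
1 February 2029 is a Thursday, so the first Monday is February 5 and the third is February 19.
At the standard offset (UTC+05:45), 14:00 UTC + 5h45m = 19:45 Miresk Republic standard time.
Daylight saving runs 24 November 2028 – 19 February 2029; the standard-time date in Miresk Republic, November 25, 2028, is inside that window, so Miresk Republic is at UTC+06:45.
14:00 UTC + 6h45m = 20:45 Miresk Republic.

20:45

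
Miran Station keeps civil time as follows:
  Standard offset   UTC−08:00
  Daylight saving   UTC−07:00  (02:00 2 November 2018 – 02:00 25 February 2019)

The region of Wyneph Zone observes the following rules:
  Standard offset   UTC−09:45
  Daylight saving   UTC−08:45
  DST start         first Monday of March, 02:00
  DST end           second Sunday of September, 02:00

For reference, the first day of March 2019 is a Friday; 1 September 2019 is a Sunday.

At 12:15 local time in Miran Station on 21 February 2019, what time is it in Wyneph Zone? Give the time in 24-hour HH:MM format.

21 February 2019 falls between 2 November 2018 and 25 February 2019, so daylight saving is in effect and Miran Station is at UTC−07:00.
12:15 Miran Station + 7h = 19:15 UTC.
1 March 2019 is a Friday, so the first Monday is March 4.
1 September 2019 is a Sunday, so the first Sunday is September 1 and the second is September 8.
At the standard offset (UTC−09:45), 19:15 UTC − 9h45m = 09:30 Wyneph Zone standard time.
The standard-time date in Wyneph Zone, 21 February 2019, does not fall between 4 March and 8 September, so daylight saving is not in effect and Wyneph Zone is at UTC−09:45.
19:15 UTC − 9h45m = 09:30 Wyneph Zone.

09:30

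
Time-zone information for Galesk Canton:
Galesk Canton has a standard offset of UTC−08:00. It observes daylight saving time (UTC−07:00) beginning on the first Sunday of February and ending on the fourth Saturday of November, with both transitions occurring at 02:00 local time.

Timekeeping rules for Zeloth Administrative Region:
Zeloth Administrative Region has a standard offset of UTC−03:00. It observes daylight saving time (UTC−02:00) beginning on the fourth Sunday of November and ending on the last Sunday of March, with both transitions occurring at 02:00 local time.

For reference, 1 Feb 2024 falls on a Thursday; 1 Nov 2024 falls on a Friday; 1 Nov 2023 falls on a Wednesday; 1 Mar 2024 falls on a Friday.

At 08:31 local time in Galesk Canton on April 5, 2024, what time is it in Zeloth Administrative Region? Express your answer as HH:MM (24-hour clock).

1 February 2024 is a Thursday, so the first Sunday is February 4.
1 November 2024 is a Friday, so the first Saturday is November 2 and the fourth is November 23.
Daylight saving runs 4 February – 23 November; April 5, 2024 is inside that window, so Galesk Canton is at UTC−07:00.
08:31 Galesk Canton + 7h = 15:31 UTC.
1 November 2023 is a Wednesday, so the first Sunday is November 5 and the fourth is November 26.
1 March 2024 is a Friday, so Sundays fall on 3, 10, 17, 24, 31; the last is March 31.
At the standard offset (UTC−03:00), 15:31 UTC − 3h = 12:31 Zeloth Administrative Region standard time.
Daylight saving runs 26 November 2023 – 31 March 2024; the standard-time date in Zeloth Administrative Region, April 5, 2024, is outside that window, so Zeloth Administrative Region is on standard time at UTC−03:00.
15:31 UTC − 3h = 12:31 Zeloth Administrative Region.

12:31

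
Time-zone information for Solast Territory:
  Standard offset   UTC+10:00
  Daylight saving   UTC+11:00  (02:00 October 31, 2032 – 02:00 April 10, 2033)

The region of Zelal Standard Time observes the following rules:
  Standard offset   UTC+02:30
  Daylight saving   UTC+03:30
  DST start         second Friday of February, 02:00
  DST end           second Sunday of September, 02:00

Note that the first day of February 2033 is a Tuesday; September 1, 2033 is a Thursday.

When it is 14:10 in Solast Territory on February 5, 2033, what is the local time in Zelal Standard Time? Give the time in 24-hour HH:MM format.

05:40

February 5, 2033 falls between 31 October 2032 and 10 April 2033, so daylight saving is in effect and Solast Territory is at UTC+11:00.
14:10 Solast Territory − 11h = 03:10 UTC.
1 February 2033 is a Tuesday, so the first Friday is February 4 and the second is February 11.
1 September 2033 is a Thursday, so the first Sunday is September 4 and the second is September 11.
At the standard offset (UTC+02:30), 03:10 UTC + 2h30m = 05:40 Zelal Standard Time standard time.
Daylight saving runs 11 February – 11 September; the standard-time date in Zelal Standard Time, February 5, 2033, is outside that window, so Zelal Standard Time is on standard time at UTC+02:30.
03:10 UTC + 2h30m = 05:40 Zelal Standard Time.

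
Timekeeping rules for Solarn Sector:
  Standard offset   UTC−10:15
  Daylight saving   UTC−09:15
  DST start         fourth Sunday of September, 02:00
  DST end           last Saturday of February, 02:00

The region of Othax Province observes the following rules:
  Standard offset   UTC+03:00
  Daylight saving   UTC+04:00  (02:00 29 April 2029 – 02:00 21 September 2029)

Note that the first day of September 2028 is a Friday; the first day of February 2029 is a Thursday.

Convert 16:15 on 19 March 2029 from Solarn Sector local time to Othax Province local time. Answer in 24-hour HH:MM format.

05:30

1 September 2028 is a Friday, so the first Sunday is September 3 and the fourth is September 24.
1 February 2029 is a Thursday, so Saturdays fall on 3, 10, 17, 24; the last is February 24.
Daylight saving runs 24 September 2028 – 24 February 2029; 19 March 2029 is outside that window, so Solarn Sector is on standard time at UTC−10:15.
16:15 Solarn Sector + 10h15m = 02:30 UTC (rolling into the next day, 20 March 2029).
At the standard offset (UTC+03:00), 02:30 UTC + 3h = 05:30 Othax Province standard time.
The standard-time date in Othax Province, 20 March 2029, does not fall between 29 April and 21 September, so daylight saving is not in effect and Othax Province is at UTC+03:00.
02:30 UTC + 3h = 05:30 Othax Province.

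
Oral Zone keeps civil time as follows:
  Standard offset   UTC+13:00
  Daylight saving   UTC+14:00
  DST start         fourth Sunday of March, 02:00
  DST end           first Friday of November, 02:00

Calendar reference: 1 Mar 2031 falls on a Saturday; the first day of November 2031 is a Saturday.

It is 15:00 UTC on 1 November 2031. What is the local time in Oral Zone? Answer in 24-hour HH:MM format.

1 March 2031 is a Saturday, so the first Sunday is March 2 and the fourth is March 23.
1 November 2031 is a Saturday, so the first Friday is November 7.
At the standard offset (UTC+13:00), 15:00 UTC + 13h = 04:00 Oral Zone standard time (rolling into the next day, 2 November 2031).
The standard-time date in Oral Zone, 2 November 2031, lies within the daylight-saving period (23 March – 7 November), so Oral Zone is on daylight time, UTC+14:00.
15:00 UTC + 14h = 05:00 local (rolling into the next day, 2 November 2031).

05:00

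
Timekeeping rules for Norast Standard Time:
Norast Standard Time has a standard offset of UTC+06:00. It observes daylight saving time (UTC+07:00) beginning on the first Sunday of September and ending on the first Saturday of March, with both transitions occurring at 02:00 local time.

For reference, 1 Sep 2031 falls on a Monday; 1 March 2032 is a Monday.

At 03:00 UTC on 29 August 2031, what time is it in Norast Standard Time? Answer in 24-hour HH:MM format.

09:00

1 September 2031 is a Monday, so the first Sunday is September 7.
1 March 2032 is a Monday, so the first Saturday is March 6.
At the standard offset (UTC+06:00), 03:00 UTC + 6h = 09:00 Norast Standard Time standard time.
The standard-time date in Norast Standard Time, 29 August 2031, is outside the daylight-saving period (7 September 2031 – 6 March 2032), so Norast Standard Time is on standard time, UTC+06:00.
03:00 UTC + 6h = 09:00 local.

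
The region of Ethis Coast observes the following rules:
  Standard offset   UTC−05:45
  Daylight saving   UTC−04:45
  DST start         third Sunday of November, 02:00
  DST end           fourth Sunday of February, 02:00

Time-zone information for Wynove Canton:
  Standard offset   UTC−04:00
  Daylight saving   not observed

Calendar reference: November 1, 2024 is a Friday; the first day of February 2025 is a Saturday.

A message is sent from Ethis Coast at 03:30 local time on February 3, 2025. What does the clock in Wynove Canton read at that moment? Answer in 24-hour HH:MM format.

1 November 2024 is a Friday, so the first Sunday is November 3 and the third is November 17.
1 February 2025 is a Saturday, so the first Sunday is February 2 and the fourth is February 23.
Daylight saving runs 17 November 2024 – 23 February 2025; February 3, 2025 is inside that window, so Ethis Coast is at UTC−04:45.
03:30 Ethis Coast + 4h45m = 08:15 UTC.
Wynove Canton has no daylight saving, so its offset is UTC−04:00 year-round.
08:15 UTC − 4h = 04:15 Wynove Canton.

04:15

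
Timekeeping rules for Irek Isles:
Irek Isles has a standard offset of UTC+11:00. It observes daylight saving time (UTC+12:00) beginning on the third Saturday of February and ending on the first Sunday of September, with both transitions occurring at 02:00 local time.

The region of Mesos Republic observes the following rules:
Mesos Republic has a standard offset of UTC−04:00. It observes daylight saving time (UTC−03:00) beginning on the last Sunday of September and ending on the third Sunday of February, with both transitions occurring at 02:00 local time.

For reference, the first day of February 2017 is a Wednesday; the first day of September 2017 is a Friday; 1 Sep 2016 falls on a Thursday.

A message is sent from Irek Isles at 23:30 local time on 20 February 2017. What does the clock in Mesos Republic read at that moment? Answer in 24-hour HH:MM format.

1 February 2017 is a Wednesday, so the first Saturday is February 4 and the third is February 18.
1 September 2017 is a Friday, so the first Sunday is September 3.
Daylight saving runs 18 February – 3 September; 20 February 2017 is inside that window, so Irek Isles is at UTC+12:00.
23:30 Irek Isles − 12h = 11:30 UTC.
1 September 2016 is a Thursday, so Sundays fall on 4, 11, 18, 25; the last is September 25.
1 February 2017 is a Wednesday, so the first Sunday is February 5 and the third is February 19.
At the standard offset (UTC−04:00), 11:30 UTC − 4h = 07:30 Mesos Republic standard time.
Daylight saving runs 25 September 2016 – 19 February 2017; the standard-time date in Mesos Republic, 20 February 2017, is outside that window, so Mesos Republic is on standard time at UTC−04:00.
11:30 UTC − 4h = 07:30 Mesos Republic.

07:30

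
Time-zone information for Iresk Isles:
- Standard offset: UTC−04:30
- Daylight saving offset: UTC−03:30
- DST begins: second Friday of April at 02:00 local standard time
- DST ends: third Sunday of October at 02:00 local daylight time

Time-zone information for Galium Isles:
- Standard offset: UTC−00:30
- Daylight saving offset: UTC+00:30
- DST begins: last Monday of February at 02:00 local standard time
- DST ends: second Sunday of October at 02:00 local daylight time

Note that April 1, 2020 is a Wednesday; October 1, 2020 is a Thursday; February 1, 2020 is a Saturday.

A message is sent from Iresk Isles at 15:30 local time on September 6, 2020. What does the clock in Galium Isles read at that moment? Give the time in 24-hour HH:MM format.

19:30

1 April 2020 is a Wednesday, so the first Friday is April 3 and the second is April 10.
1 October 2020 is a Thursday, so the first Sunday is October 4 and the third is October 18.
Daylight saving runs 10 April – 18 October; September 6, 2020 is inside that window, so Iresk Isles is at UTC−03:30.
15:30 Iresk Isles + 3h30m = 19:00 UTC.
1 February 2020 is a Saturday, so Mondays fall on 3, 10, 17, 24; the last is February 24.
1 October 2020 is a Thursday, so the first Sunday is October 4 and the second is October 11.
At the standard offset (UTC−00:30), 19:00 UTC − 0h30m = 18:30 Galium Isles standard time.
The standard-time date in Galium Isles, September 6, 2020, lies within the daylight-saving period (24 February – 11 October), so Galium Isles is on daylight time, UTC+00:30.
19:00 UTC + 0h30m = 19:30 Galium Isles.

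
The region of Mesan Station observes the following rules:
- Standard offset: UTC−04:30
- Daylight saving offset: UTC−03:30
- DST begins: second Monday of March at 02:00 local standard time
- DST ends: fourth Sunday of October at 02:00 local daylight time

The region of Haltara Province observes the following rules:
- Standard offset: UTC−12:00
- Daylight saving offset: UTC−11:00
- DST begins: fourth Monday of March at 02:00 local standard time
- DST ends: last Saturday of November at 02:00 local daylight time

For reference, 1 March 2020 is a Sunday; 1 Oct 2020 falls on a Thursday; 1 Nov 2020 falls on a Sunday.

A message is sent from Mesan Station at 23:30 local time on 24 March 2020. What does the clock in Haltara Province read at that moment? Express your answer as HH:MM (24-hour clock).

16:00

1 March 2020 is a Sunday, so the first Monday is March 2 and the second is March 9.
1 October 2020 is a Thursday, so the first Sunday is October 4 and the fourth is October 25.
Daylight saving runs 9 March – 25 October; 24 March 2020 is inside that window, so Mesan Station is at UTC−03:30.
23:30 Mesan Station + 3h30m = 03:00 UTC (rolling into the next day, 25 March 2020).
1 March 2020 is a Sunday, so the first Monday is March 2 and the fourth is March 23.
1 November 2020 is a Sunday, so Saturdays fall on 7, 14, 21, 28; the last is November 28.
At the standard offset (UTC−12:00), 03:00 UTC − 12h = 15:00 Haltara Province standard time (rolling into the previous day, 24 March 2020).
Daylight saving runs 23 March – 28 November; the standard-time date in Haltara Province, 24 March 2020, is inside that window, so Haltara Province is at UTC−11:00.
03:00 UTC − 11h = 16:00 Haltara Province (rolling into the previous day, 24 March 2020).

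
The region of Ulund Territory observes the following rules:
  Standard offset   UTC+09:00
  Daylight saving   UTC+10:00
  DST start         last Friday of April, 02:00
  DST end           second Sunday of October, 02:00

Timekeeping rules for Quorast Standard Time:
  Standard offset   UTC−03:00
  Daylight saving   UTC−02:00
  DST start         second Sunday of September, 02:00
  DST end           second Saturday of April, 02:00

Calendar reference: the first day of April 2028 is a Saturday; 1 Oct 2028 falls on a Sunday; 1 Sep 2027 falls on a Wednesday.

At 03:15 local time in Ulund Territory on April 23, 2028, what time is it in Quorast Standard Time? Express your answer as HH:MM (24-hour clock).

15:15

1 April 2028 is a Saturday, so Fridays fall on 7, 14, 21, 28; the last is April 28.
1 October 2028 is a Sunday, so the first Sunday is October 1 and the second is October 8.
April 23, 2028 does not fall between 28 April and 8 October, so daylight saving is not in effect and Ulund Territory is at UTC+09:00.
03:15 Ulund Territory − 9h = 18:15 UTC (rolling into the previous day, 22 April 2028).
1 September 2027 is a Wednesday, so the first Sunday is September 5 and the second is September 12.
1 April 2028 is a Saturday, so the first Saturday is April 1 and the second is April 8.
At the standard offset (UTC−03:00), 18:15 UTC − 3h = 15:15 Quorast Standard Time standard time.
Daylight saving runs 12 September 2027 – 8 April 2028; the standard-time date in Quorast Standard Time, April 22, 2028, is outside that window, so Quorast Standard Time is on standard time at UTC−03:00.
18:15 UTC − 3h = 15:15 Quorast Standard Time.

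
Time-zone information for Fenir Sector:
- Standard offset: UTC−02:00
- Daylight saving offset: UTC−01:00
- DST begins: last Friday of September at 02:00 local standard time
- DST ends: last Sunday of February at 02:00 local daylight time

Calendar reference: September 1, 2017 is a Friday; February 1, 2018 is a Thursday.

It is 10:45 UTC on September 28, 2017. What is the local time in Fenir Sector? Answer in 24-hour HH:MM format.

08:45

1 September 2017 is a Friday, so Fridays fall on 1, 8, 15, 22, 29; the last is September 29.
1 February 2018 is a Thursday, so Sundays fall on 4, 11, 18, 25; the last is February 25.
At the standard offset (UTC−02:00), 10:45 UTC − 2h = 08:45 Fenir Sector standard time.
Daylight saving runs 29 September 2017 – 25 February 2018; the standard-time date in Fenir Sector, September 28, 2017, is outside that window, so Fenir Sector is on standard time at UTC−02:00.
10:45 UTC − 2h = 08:45 local.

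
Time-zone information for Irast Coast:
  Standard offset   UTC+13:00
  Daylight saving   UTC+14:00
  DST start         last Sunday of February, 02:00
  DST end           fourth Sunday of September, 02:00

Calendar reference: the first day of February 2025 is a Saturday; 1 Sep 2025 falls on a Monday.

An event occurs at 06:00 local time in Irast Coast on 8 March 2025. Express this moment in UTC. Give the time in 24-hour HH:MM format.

16:00

1 February 2025 is a Saturday, so Sundays fall on 2, 9, 16, 23; the last is February 23.
1 September 2025 is a Monday, so the first Sunday is September 7 and the fourth is September 28.
8 March 2025 falls between 23 February and 28 September, so daylight saving is in effect and Irast Coast is at UTC+14:00.
06:00 local − 14h = 16:00 UTC (rolling into the previous day, 7 March 2025).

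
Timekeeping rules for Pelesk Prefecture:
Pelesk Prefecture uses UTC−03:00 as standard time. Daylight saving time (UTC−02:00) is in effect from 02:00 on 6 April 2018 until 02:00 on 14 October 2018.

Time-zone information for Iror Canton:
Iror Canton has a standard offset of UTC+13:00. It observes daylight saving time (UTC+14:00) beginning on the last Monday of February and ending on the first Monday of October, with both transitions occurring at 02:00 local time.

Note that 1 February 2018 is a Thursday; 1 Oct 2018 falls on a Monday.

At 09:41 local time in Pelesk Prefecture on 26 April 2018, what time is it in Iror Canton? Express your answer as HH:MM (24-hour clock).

01:41

26 April 2018 falls between 6 April and 14 October, so daylight saving is in effect and Pelesk Prefecture is at UTC−02:00.
09:41 Pelesk Prefecture + 2h = 11:41 UTC.
1 February 2018 is a Thursday, so Mondays fall on 5, 12, 19, 26; the last is February 26.
1 October 2018 is a Monday, so the first Monday is October 1.
At the standard offset (UTC+13:00), 11:41 UTC + 13h = 00:41 Iror Canton standard time (rolling into the next day, 27 April 2018).
Daylight saving runs 26 February – 1 October; the standard-time date in Iror Canton, 27 April 2018, is inside that window, so Iror Canton is at UTC+14:00.
11:41 UTC + 14h = 01:41 Iror Canton (rolling into the next day, 27 April 2018).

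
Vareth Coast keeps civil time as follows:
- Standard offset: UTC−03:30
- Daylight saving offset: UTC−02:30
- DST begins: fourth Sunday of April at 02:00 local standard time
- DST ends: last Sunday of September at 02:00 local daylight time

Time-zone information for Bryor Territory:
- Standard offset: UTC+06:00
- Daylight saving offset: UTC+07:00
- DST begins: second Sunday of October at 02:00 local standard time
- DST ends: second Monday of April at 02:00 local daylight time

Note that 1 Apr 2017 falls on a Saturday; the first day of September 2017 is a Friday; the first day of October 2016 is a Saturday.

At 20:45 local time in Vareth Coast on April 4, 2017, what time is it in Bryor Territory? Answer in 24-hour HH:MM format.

1 April 2017 is a Saturday, so the first Sunday is April 2 and the fourth is April 23.
1 September 2017 is a Friday, so Sundays fall on 3, 10, 17, 24; the last is September 24.
April 4, 2017 is outside the daylight-saving period (23 April – 24 September), so Vareth Coast is on standard time, UTC−03:30.
20:45 Vareth Coast + 3h30m = 00:15 UTC (rolling into the next day, 5 April 2017).
1 October 2016 is a Saturday, so the first Sunday is October 2 and the second is October 9.
1 April 2017 is a Saturday, so the first Monday is April 3 and the second is April 10.
At the standard offset (UTC+06:00), 00:15 UTC + 6h = 06:15 Bryor Territory standard time.
The standard-time date in Bryor Territory, April 5, 2017, falls between 9 October 2016 and 10 April 2017, so daylight saving is in effect and Bryor Territory is at UTC+07:00.
00:15 UTC + 7h = 07:15 Bryor Territory.

07:15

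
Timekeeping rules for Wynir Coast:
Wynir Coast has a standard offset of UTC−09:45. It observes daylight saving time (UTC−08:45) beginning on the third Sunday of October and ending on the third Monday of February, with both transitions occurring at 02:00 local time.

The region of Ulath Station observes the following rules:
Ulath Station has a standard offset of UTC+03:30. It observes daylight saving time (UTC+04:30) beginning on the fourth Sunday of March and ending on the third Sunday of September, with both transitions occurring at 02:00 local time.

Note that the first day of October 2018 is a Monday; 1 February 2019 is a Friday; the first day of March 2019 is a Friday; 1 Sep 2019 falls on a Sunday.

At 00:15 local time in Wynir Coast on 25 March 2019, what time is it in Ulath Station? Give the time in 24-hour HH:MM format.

1 October 2018 is a Monday, so the first Sunday is October 7 and the third is October 21.
1 February 2019 is a Friday, so the first Monday is February 4 and the third is February 18.
25 March 2019 does not fall between 21 October 2018 and 18 February 2019, so daylight saving is not in effect and Wynir Coast is at UTC−09:45.
00:15 Wynir Coast + 9h45m = 10:00 UTC.
1 March 2019 is a Friday, so the first Sunday is March 3 and the fourth is March 24.
1 September 2019 is a Sunday, so the first Sunday is September 1 and the third is September 15.
At the standard offset (UTC+03:30), 10:00 UTC + 3h30m = 13:30 Ulath Station standard time.
The standard-time date in Ulath Station, 25 March 2019, lies within the daylight-saving period (24 March – 15 September), so Ulath Station is on daylight time, UTC+04:30.
10:00 UTC + 4h30m = 14:30 Ulath Station.

14:30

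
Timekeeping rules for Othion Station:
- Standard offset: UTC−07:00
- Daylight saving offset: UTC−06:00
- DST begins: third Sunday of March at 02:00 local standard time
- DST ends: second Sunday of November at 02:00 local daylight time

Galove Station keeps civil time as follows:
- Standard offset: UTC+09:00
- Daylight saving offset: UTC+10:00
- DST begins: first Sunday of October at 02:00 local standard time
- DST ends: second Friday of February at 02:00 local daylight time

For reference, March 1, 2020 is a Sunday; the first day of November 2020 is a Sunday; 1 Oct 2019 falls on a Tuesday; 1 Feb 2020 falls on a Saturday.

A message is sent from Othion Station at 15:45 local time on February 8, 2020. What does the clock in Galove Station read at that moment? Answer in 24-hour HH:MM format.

08:45

1 March 2020 is a Sunday, so the first Sunday is March 1 and the third is March 15.
1 November 2020 is a Sunday, so the first Sunday is November 1 and the second is November 8.
February 8, 2020 is outside the daylight-saving period (15 March – 8 November), so Othion Station is on standard time, UTC−07:00.
15:45 Othion Station + 7h = 22:45 UTC.
1 October 2019 is a Tuesday, so the first Sunday is October 6.
1 February 2020 is a Saturday, so the first Friday is February 7 and the second is February 14.
At the standard offset (UTC+09:00), 22:45 UTC + 9h = 07:45 Galove Station standard time (rolling into the next day, 9 February 2020).
Daylight saving runs 6 October 2019 – 14 February 2020; the standard-time date in Galove Station, February 9, 2020, is inside that window, so Galove Station is at UTC+10:00.
22:45 UTC + 10h = 08:45 Galove Station (rolling into the next day, 9 February 2020).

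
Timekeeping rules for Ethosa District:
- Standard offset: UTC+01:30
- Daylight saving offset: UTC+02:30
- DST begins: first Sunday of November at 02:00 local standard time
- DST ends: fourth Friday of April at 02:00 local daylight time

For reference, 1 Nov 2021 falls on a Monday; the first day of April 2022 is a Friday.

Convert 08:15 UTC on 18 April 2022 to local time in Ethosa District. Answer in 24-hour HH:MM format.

1 November 2021 is a Monday, so the first Sunday is November 7.
1 April 2022 is a Friday, so the first Friday is April 1 and the fourth is April 22.
At the standard offset (UTC+01:30), 08:15 UTC + 1h30m = 09:45 Ethosa District standard time.
The standard-time date in Ethosa District, 18 April 2022, lies within the daylight-saving period (7 November 2021 – 22 April 2022), so Ethosa District is on daylight time, UTC+02:30.
08:15 UTC + 2h30m = 10:45 local.

10:45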